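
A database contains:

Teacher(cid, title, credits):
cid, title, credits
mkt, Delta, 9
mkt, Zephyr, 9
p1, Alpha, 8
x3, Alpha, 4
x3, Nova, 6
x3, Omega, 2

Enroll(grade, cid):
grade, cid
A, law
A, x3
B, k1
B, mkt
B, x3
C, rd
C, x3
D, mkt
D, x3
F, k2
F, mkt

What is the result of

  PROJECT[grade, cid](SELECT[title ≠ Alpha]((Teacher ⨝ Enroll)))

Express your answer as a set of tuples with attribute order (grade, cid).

Natural join on cid: {(mkt, Delta, 9, B), (mkt, Delta, 9, D), (mkt, Delta, 9, F), (mkt, Zephyr, 9, B), (mkt, Zephyr, 9, D), (mkt, Zephyr, 9, F), (x3, Alpha, 4, A), (x3, Alpha, 4, B), (x3, Alpha, 4, C), (x3, Alpha, 4, D), (x3, Nova, 6, A), (x3, Nova, 6, B), (x3, Nova, 6, C), (x3, Nova, 6, D), (x3, Omega, 2, A), (x3, Omega, 2, B), (x3, Omega, 2, C), (x3, Omega, 2, D)}
Selection title ≠ Alpha: {(mkt, Delta, 9, B), (mkt, Delta, 9, D), (mkt, Delta, 9, F), (mkt, Zephyr, 9, B), (mkt, Zephyr, 9, D), (mkt, Zephyr, 9, F), (x3, Nova, 6, A), (x3, Nova, 6, B), (x3, Nova, 6, C), (x3, Nova, 6, D), (x3, Omega, 2, A), (x3, Omega, 2, B), (x3, Omega, 2, C), (x3, Omega, 2, D)}
π_{grade, cid} gives {(A, x3), (B, mkt), (B, x3), (C, x3), (D, mkt), (D, x3), (F, mkt)} (7 duplicate(s) eliminated).

{(A, x3), (B, mkt), (B, x3), (C, x3), (D, mkt), (D, x3), (F, mkt)}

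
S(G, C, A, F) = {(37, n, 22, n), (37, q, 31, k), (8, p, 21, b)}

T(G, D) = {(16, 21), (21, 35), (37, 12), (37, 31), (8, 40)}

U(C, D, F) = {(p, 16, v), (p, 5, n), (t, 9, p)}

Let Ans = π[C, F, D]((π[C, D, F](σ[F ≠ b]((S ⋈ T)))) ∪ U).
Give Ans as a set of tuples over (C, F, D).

{(n, n, 12), (n, n, 31), (p, n, 5), (p, v, 16), (q, k, 12), (q, k, 31), (t, p, 9)}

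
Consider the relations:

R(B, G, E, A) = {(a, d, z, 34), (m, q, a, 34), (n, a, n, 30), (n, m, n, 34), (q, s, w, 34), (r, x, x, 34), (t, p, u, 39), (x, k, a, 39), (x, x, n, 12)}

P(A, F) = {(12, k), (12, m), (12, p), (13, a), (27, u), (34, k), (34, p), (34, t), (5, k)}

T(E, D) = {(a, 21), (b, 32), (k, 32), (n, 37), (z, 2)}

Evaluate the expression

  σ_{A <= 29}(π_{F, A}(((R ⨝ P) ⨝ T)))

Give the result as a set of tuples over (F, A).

R ⋈ P (natural join on A): {(a, d, z, 34, k), (a, d, z, 34, p), (a, d, z, 34, t), (m, q, a, 34, k), (m, q, a, 34, p), (m, q, a, 34, t), (n, m, n, 34, k), (n, m, n, 34, p), (n, m, n, 34, t), (q, s, w, 34, k), (q, s, w, 34, p), (q, s, w, 34, t), (r, x, x, 34, k), (r, x, x, 34, p), (r, x, x, 34, t), (x, x, n, 12, k), (x, x, n, 12, m), (x, x, n, 12, p)}
(R ⨝ P) ⋈ T (natural join on E): {(a, d, z, 34, k, 2), (a, d, z, 34, p, 2), (a, d, z, 34, t, 2), (m, q, a, 34, k, 21), (m, q, a, 34, p, 21), (m, q, a, 34, t, 21), (n, m, n, 34, k, 37), (n, m, n, 34, p, 37), (n, m, n, 34, t, 37), (x, x, n, 12, k, 37), (x, x, n, 12, m, 37), (x, x, n, 12, p, 37)}
Projecting to F, A (6 duplicate(s) eliminated): {(k, 12), (k, 34), (m, 12), (p, 12), (p, 34), (t, 34)}
Selection A <= 29: {(k, 12), (m, 12), (p, 12)}

{(k, 12), (m, 12), (p, 12)}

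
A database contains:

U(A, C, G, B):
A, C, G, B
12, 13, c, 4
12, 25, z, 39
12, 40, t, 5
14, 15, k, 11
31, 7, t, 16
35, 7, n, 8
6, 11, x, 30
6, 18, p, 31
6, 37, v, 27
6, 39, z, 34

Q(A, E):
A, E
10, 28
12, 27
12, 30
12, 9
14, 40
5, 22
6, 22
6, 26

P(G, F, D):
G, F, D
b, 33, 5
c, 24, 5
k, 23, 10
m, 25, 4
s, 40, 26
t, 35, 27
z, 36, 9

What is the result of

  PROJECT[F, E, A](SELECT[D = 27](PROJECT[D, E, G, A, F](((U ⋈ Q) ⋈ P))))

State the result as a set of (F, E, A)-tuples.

Natural join on A: {(12, 13, c, 4, 27), (12, 13, c, 4, 30), (12, 13, c, 4, 9), (12, 25, z, 39, 27), (12, 25, z, 39, 30), (12, 25, z, 39, 9), (12, 40, t, 5, 27), (12, 40, t, 5, 30), (12, 40, t, 5, 9), (14, 15, k, 11, 40), (6, 11, x, 30, 22), (6, 11, x, 30, 26), (6, 18, p, 31, 22), (6, 18, p, 31, 26), (6, 37, v, 27, 22), (6, 37, v, 27, 26), (6, 39, z, 34, 22), (6, 39, z, 34, 26)}
Natural join on G: {(12, 13, c, 4, 27, 24, 5), (12, 13, c, 4, 30, 24, 5), (12, 13, c, 4, 9, 24, 5), (12, 25, z, 39, 27, 36, 9), (12, 25, z, 39, 30, 36, 9), (12, 25, z, 39, 9, 36, 9), (12, 40, t, 5, 27, 35, 27), (12, 40, t, 5, 30, 35, 27), (12, 40, t, 5, 9, 35, 27), (14, 15, k, 11, 40, 23, 10), (6, 39, z, 34, 22, 36, 9), (6, 39, z, 34, 26, 36, 9)}
Keep only column(s) D, E, G, A, F: {(10, 40, k, 14, 23), (27, 27, t, 12, 35), (27, 30, t, 12, 35), (27, 9, t, 12, 35), (5, 27, c, 12, 24), (5, 30, c, 12, 24), (5, 9, c, 12, 24), (9, 22, z, 6, 36), (9, 26, z, 6, 36), (9, 27, z, 12, 36), (9, 30, z, 12, 36), (9, 9, z, 12, 36)}
Filtering on D = 27 leaves {(27, 27, t, 12, 35), (27, 30, t, 12, 35), (27, 9, t, 12, 35)}.
Keep only column(s) F, E, A: {(35, 27, 12), (35, 30, 12), (35, 9, 12)}

{(35, 27, 12), (35, 30, 12), (35, 9, 12)}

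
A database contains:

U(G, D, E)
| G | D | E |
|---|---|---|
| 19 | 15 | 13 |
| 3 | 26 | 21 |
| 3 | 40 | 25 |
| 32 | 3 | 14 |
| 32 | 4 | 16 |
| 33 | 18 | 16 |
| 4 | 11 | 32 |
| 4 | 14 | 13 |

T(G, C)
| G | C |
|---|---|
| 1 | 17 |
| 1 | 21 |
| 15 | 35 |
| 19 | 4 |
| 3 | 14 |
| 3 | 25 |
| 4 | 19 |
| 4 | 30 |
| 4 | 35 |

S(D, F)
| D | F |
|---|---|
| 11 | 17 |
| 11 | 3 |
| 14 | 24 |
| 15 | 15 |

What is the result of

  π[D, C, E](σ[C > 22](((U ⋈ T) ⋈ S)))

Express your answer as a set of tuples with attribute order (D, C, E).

{(11, 30, 32), (11, 35, 32), (14, 30, 13), (14, 35, 13)}

Natural join on G: {(19, 15, 13, 4), (3, 26, 21, 14), (3, 26, 21, 25), (3, 40, 25, 14), (3, 40, 25, 25), (4, 11, 32, 19), (4, 11, 32, 30), (4, 11, 32, 35), (4, 14, 13, 19), (4, 14, 13, 30), (4, 14, 13, 35)}
Natural join on D: {(19, 15, 13, 4, 15), (4, 11, 32, 19, 17), (4, 11, 32, 19, 3), (4, 11, 32, 30, 17), (4, 11, 32, 30, 3), (4, 11, 32, 35, 17), (4, 11, 32, 35, 3), (4, 14, 13, 19, 24), (4, 14, 13, 30, 24), (4, 14, 13, 35, 24)}
Filtering on C > 22 leaves {(4, 11, 32, 30, 17), (4, 11, 32, 30, 3), (4, 11, 32, 35, 17), (4, 11, 32, 35, 3), (4, 14, 13, 30, 24), (4, 14, 13, 35, 24)}.
π[D, C, E]: project onto (D, C, E) (2 duplicate(s) eliminated) → {(11, 30, 32), (11, 35, 32), (14, 30, 13), (14, 35, 13)}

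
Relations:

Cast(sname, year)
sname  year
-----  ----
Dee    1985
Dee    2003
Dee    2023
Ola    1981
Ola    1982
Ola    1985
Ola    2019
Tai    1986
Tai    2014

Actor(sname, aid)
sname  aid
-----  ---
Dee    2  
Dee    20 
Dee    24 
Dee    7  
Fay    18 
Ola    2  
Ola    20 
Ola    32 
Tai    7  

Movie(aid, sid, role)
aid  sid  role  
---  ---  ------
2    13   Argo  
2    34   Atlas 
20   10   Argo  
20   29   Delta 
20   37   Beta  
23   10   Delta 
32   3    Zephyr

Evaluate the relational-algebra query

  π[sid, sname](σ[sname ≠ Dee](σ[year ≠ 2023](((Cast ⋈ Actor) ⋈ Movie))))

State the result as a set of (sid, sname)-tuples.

{(10, Ola), (13, Ola), (29, Ola), (3, Ola), (34, Ola), (37, Ola)}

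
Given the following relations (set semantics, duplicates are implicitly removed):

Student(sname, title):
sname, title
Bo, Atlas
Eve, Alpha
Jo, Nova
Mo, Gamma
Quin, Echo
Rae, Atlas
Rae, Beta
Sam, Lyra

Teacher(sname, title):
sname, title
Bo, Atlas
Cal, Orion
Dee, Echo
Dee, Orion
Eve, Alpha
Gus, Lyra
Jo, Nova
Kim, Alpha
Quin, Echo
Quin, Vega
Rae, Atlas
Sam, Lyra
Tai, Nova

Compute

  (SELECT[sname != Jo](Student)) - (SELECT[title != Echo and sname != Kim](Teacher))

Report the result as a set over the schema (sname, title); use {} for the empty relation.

{(Mo, Gamma), (Quin, Echo), (Rae, Beta)}

Filtering on sname != Jo leaves {(Bo, Atlas), (Eve, Alpha), (Mo, Gamma), (Quin, Echo), (Rae, Atlas), (Rae, Beta), (Sam, Lyra)}.
Filtering on title != Echo and sname != Kim leaves {(Bo, Atlas), (Cal, Orion), (Dee, Orion), (Eve, Alpha), (Gus, Lyra), (Jo, Nova), (Quin, Vega), (Rae, Atlas), (Sam, Lyra), (Tai, Nova)}.
Set difference of the two operands is {(Mo, Gamma), (Quin, Echo), (Rae, Beta)}.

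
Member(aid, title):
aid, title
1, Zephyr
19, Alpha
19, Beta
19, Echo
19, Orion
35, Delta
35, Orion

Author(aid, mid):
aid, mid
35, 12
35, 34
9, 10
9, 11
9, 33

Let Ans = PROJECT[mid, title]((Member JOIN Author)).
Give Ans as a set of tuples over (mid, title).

{(12, Delta), (12, Orion), (34, Delta), (34, Orion)}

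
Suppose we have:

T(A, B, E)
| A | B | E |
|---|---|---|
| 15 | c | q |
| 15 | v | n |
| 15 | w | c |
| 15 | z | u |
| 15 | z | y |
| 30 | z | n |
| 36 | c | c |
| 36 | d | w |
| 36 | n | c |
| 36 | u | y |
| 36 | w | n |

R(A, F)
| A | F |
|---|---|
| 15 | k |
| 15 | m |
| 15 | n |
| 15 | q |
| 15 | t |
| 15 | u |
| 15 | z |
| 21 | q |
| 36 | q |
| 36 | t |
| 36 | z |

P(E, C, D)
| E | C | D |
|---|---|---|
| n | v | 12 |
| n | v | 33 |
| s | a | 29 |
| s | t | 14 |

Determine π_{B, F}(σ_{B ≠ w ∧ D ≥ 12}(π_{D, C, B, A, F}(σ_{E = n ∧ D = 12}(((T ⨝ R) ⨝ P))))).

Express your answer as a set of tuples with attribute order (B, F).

{(v, k), (v, m), (v, n), (v, q), (v, t), (v, u), (v, z)}

T ⋈ R (natural join on A): {(15, c, q, k), (15, c, q, m), (15, c, q, n), (15, c, q, q), (15, c, q, t), (15, c, q, u), (15, c, q, z), (15, v, n, k), (15, v, n, m), (15, v, n, n), (15, v, n, q), (15, v, n, t), (15, v, n, u), (15, v, n, z), (15, w, c, k), (15, w, c, m), (15, w, c, n), (15, w, c, q), (15, w, c, t), (15, w, c, u), (15, w, c, z), (15, z, u, k), (15, z, u, m), (15, z, u, n), (15, z, u, q), (15, z, u, t), (15, z, u, u), (15, z, u, z), (15, z, y, k), (15, z, y, m), (15, z, y, n), (15, z, y, q), (15, z, y, t), (15, z, y, u), (15, z, y, z), (36, c, c, q), (36, c, c, t), (36, c, c, z), (36, d, w, q), (36, d, w, t), (36, d, w, z), (36, n, c, q), (36, n, c, t), (36, n, c, z), (36, u, y, q), (36, u, y, t), (36, u, y, z), (36, w, n, q), (36, w, n, t), (36, w, n, z)}
(T ⨝ R) ⋈ P (natural join on E): {(15, v, n, k, v, 12), (15, v, n, k, v, 33), (15, v, n, m, v, 12), (15, v, n, m, v, 33), (15, v, n, n, v, 12), (15, v, n, n, v, 33), (15, v, n, q, v, 12), (15, v, n, q, v, 33), (15, v, n, t, v, 12), (15, v, n, t, v, 33), (15, v, n, u, v, 12), (15, v, n, u, v, 33), (15, v, n, z, v, 12), (15, v, n, z, v, 33), (36, w, n, q, v, 12), (36, w, n, q, v, 33), (36, w, n, t, v, 12), (36, w, n, t, v, 33), (36, w, n, z, v, 12), (36, w, n, z, v, 33)}
Apply σ_{E = n ∧ D = 12}; surviving tuples: {(15, v, n, k, v, 12), (15, v, n, m, v, 12), (15, v, n, n, v, 12), (15, v, n, q, v, 12), (15, v, n, t, v, 12), (15, v, n, u, v, 12), (15, v, n, z, v, 12), (36, w, n, q, v, 12), (36, w, n, t, v, 12), (36, w, n, z, v, 12)}
Keep only column(s) D, C, B, A, F: {(12, v, v, 15, k), (12, v, v, 15, m), (12, v, v, 15, n), (12, v, v, 15, q), (12, v, v, 15, t), (12, v, v, 15, u), (12, v, v, 15, z), (12, v, w, 36, q), (12, v, w, 36, t), (12, v, w, 36, z)}
Apply σ_{B ≠ w ∧ D ≥ 12}; surviving tuples: {(12, v, v, 15, k), (12, v, v, 15, m), (12, v, v, 15, n), (12, v, v, 15, q), (12, v, v, 15, t), (12, v, v, 15, u), (12, v, v, 15, z)}
Keep only column(s) B, F: {(v, k), (v, m), (v, n), (v, q), (v, t), (v, u), (v, z)}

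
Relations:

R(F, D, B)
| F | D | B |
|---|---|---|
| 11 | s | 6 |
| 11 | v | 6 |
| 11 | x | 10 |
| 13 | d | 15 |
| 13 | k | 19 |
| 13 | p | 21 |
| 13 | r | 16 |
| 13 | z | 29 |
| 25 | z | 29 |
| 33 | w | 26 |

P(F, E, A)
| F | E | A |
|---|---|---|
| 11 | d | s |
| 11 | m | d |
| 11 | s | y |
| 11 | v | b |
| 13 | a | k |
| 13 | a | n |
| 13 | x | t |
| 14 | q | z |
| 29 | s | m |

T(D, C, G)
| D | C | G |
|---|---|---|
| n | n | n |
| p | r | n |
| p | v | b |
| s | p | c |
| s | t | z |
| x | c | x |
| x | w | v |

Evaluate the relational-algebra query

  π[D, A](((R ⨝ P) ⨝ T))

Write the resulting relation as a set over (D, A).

{(p, k), (p, n), (p, t), (s, b), (s, d), (s, s), (s, y), (x, b), (x, d), (x, s), (x, y)}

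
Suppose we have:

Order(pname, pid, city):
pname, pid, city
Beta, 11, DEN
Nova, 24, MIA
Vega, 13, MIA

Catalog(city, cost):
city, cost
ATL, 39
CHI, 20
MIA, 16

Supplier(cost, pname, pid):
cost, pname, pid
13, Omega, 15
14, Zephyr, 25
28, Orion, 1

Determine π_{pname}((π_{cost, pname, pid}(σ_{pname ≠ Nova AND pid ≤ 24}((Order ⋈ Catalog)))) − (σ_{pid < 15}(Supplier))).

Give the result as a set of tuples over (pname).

{Vega}

Natural join on city: {(Nova, 24, MIA, 16), (Vega, 13, MIA, 16)}
Selection pname ≠ Nova AND pid ≤ 24: {(Vega, 13, MIA, 16)}
π[cost, pname, pid]: project onto (cost, pname, pid) → {(16, Vega, 13)}
Selection pid < 15: {(28, Orion, 1)}
Difference: {(16, Vega, 13)} with {(28, Orion, 1)} → {(16, Vega, 13)}
π[pname]: project onto (pname) → {Vega}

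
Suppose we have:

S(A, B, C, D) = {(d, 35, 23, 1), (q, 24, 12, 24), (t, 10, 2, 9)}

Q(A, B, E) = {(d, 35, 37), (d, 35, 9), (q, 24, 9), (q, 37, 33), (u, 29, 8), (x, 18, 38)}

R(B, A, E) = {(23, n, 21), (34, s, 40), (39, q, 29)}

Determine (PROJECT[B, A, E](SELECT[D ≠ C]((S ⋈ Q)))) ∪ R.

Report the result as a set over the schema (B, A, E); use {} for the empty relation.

S ⋈ Q (natural join on A, B): {(d, 35, 23, 1, 37), (d, 35, 23, 1, 9), (q, 24, 12, 24, 9)}
Selection D ≠ C: {(d, 35, 23, 1, 37), (d, 35, 23, 1, 9), (q, 24, 12, 24, 9)}
Keep only column(s) B, A, E: {(24, q, 9), (35, d, 37), (35, d, 9)}
Set union of the two operands is {(23, n, 21), (24, q, 9), (34, s, 40), (35, d, 37), (35, d, 9), (39, q, 29)}.

{(23, n, 21), (24, q, 9), (34, s, 40), (35, d, 37), (35, d, 9), (39, q, 29)}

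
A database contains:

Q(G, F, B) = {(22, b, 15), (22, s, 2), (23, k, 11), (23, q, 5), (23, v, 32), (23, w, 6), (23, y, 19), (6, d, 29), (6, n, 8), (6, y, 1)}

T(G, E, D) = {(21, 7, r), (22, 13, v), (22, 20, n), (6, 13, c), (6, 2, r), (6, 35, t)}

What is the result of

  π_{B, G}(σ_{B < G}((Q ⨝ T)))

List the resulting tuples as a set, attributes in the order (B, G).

{(1, 6), (15, 22), (2, 22)}

Natural join on G: {(22, b, 15, 13, v), (22, b, 15, 20, n), (22, s, 2, 13, v), (22, s, 2, 20, n), (6, d, 29, 13, c), (6, d, 29, 2, r), (6, d, 29, 35, t), (6, n, 8, 13, c), (6, n, 8, 2, r), (6, n, 8, 35, t), (6, y, 1, 13, c), (6, y, 1, 2, r), (6, y, 1, 35, t)}
Selection B < G: {(22, b, 15, 13, v), (22, b, 15, 20, n), (22, s, 2, 13, v), (22, s, 2, 20, n), (6, y, 1, 13, c), (6, y, 1, 2, r), (6, y, 1, 35, t)}
Keep only column(s) B, G (4 duplicate(s) eliminated): {(1, 6), (15, 22), (2, 22)}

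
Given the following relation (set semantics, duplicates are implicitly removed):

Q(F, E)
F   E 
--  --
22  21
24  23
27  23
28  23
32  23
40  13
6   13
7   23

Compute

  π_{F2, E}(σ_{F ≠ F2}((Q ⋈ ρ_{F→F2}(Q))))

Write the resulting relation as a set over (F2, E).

ρ[F→F2]: schema becomes (F2, E); tuples unchanged.
Joining Q and ρ_{F→F2}(Q) on E yields {(22, 21, 22), (24, 23, 24), (24, 23, 27), (24, 23, 28), (24, 23, 32), (24, 23, 7), (27, 23, 24), (27, 23, 27), (27, 23, 28), (27, 23, 32), (27, 23, 7), (28, 23, 24), (28, 23, 27), (28, 23, 28), (28, 23, 32), (28, 23, 7), (32, 23, 24), (32, 23, 27), (32, 23, 28), (32, 23, 32), (32, 23, 7), (40, 13, 40), (40, 13, 6), (6, 13, 40), (6, 13, 6), (7, 23, 24), (7, 23, 27), (7, 23, 28), (7, 23, 32), (7, 23, 7)}.
Selection F ≠ F2: {(24, 23, 27), (24, 23, 28), (24, 23, 32), (24, 23, 7), (27, 23, 24), (27, 23, 28), (27, 23, 32), (27, 23, 7), (28, 23, 24), (28, 23, 27), (28, 23, 32), (28, 23, 7), (32, 23, 24), (32, 23, 27), (32, 23, 28), (32, 23, 7), (40, 13, 6), (6, 13, 40), (7, 23, 24), (7, 23, 27), (7, 23, 28), (7, 23, 32)}
π_{F2, E} gives {(24, 23), (27, 23), (28, 23), (32, 23), (40, 13), (6, 13), (7, 23)} (15 duplicate(s) eliminated).

{(24, 23), (27, 23), (28, 23), (32, 23), (40, 13), (6, 13), (7, 23)}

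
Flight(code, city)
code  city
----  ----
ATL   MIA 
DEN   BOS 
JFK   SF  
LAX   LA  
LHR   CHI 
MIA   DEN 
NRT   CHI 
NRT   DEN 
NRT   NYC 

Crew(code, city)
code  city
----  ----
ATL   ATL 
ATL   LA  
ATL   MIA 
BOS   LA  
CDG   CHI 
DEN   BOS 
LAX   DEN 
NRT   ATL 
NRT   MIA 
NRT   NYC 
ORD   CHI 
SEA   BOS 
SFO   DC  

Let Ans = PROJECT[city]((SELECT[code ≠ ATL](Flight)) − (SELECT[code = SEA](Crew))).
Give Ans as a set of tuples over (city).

{BOS, CHI, DEN, LA, NYC, SF}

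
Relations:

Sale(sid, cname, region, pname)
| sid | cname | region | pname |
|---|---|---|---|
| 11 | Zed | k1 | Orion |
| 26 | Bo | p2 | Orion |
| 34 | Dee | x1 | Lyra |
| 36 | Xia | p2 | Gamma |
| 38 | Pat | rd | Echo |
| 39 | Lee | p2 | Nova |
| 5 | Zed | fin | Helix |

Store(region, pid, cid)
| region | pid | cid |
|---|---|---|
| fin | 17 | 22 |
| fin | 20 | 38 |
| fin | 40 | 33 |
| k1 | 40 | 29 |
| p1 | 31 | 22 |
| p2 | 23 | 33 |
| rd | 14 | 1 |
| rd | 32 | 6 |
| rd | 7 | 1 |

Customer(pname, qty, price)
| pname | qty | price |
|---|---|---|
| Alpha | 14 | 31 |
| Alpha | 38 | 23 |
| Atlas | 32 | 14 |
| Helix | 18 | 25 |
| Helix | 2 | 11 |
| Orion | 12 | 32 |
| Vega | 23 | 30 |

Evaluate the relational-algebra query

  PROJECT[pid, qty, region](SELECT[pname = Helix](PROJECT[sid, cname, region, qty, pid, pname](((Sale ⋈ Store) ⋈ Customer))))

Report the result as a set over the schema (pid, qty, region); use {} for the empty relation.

{(17, 18, fin), (17, 2, fin), (20, 18, fin), (20, 2, fin), (40, 18, fin), (40, 2, fin)}

Sale ⋈ Store (natural join on region): {(11, Zed, k1, Orion, 40, 29), (26, Bo, p2, Orion, 23, 33), (36, Xia, p2, Gamma, 23, 33), (38, Pat, rd, Echo, 14, 1), (38, Pat, rd, Echo, 32, 6), (38, Pat, rd, Echo, 7, 1), (39, Lee, p2, Nova, 23, 33), (5, Zed, fin, Helix, 17, 22), (5, Zed, fin, Helix, 20, 38), (5, Zed, fin, Helix, 40, 33)}
(Sale ⋈ Store) ⋈ Customer (natural join on pname): {(11, Zed, k1, Orion, 40, 29, 12, 32), (26, Bo, p2, Orion, 23, 33, 12, 32), (5, Zed, fin, Helix, 17, 22, 18, 25), (5, Zed, fin, Helix, 17, 22, 2, 11), (5, Zed, fin, Helix, 20, 38, 18, 25), (5, Zed, fin, Helix, 20, 38, 2, 11), (5, Zed, fin, Helix, 40, 33, 18, 25), (5, Zed, fin, Helix, 40, 33, 2, 11)}
π_{sid, cname, region, qty, pid, pname} gives {(11, Zed, k1, 12, 40, Orion), (26, Bo, p2, 12, 23, Orion), (5, Zed, fin, 18, 17, Helix), (5, Zed, fin, 18, 20, Helix), (5, Zed, fin, 18, 40, Helix), (5, Zed, fin, 2, 17, Helix), (5, Zed, fin, 2, 20, Helix), (5, Zed, fin, 2, 40, Helix)}.
Apply σ_{pname = Helix}; surviving tuples: {(5, Zed, fin, 18, 17, Helix), (5, Zed, fin, 18, 20, Helix), (5, Zed, fin, 18, 40, Helix), (5, Zed, fin, 2, 17, Helix), (5, Zed, fin, 2, 20, Helix), (5, Zed, fin, 2, 40, Helix)}
π_{pid, qty, region} gives {(17, 18, fin), (17, 2, fin), (20, 18, fin), (20, 2, fin), (40, 18, fin), (40, 2, fin)}.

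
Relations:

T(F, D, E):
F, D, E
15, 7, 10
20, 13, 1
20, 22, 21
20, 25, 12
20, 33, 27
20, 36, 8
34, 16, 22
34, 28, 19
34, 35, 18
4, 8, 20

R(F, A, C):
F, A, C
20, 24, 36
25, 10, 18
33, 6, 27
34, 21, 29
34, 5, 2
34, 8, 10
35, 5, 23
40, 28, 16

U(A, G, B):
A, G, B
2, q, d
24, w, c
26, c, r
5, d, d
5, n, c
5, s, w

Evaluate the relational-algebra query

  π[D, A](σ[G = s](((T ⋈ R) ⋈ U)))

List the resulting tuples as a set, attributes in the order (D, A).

T ⋈ R (natural join on F): {(20, 13, 1, 24, 36), (20, 22, 21, 24, 36), (20, 25, 12, 24, 36), (20, 33, 27, 24, 36), (20, 36, 8, 24, 36), (34, 16, 22, 21, 29), (34, 16, 22, 5, 2), (34, 16, 22, 8, 10), (34, 28, 19, 21, 29), (34, 28, 19, 5, 2), (34, 28, 19, 8, 10), (34, 35, 18, 21, 29), (34, 35, 18, 5, 2), (34, 35, 18, 8, 10)}
(T ⋈ R) ⋈ U (natural join on A): {(20, 13, 1, 24, 36, w, c), (20, 22, 21, 24, 36, w, c), (20, 25, 12, 24, 36, w, c), (20, 33, 27, 24, 36, w, c), (20, 36, 8, 24, 36, w, c), (34, 16, 22, 5, 2, d, d), (34, 16, 22, 5, 2, n, c), (34, 16, 22, 5, 2, s, w), (34, 28, 19, 5, 2, d, d), (34, 28, 19, 5, 2, n, c), (34, 28, 19, 5, 2, s, w), (34, 35, 18, 5, 2, d, d), (34, 35, 18, 5, 2, n, c), (34, 35, 18, 5, 2, s, w)}
Apply σ_{G = s}; surviving tuples: {(34, 16, 22, 5, 2, s, w), (34, 28, 19, 5, 2, s, w), (34, 35, 18, 5, 2, s, w)}
π_{D, A} gives {(16, 5), (28, 5), (35, 5)}.

{(16, 5), (28, 5), (35, 5)}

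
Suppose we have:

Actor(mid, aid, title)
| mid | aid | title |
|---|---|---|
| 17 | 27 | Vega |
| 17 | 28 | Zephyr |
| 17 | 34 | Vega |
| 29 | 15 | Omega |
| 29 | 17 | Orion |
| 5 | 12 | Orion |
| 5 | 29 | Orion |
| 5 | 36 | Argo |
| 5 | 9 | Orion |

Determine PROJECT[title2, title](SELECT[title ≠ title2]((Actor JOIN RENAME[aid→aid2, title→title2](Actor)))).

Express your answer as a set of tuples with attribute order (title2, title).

ρ[aid→aid2, title→title2]: schema becomes (mid, aid2, title2); tuples unchanged.
Actor ⋈ RENAME[aid→aid2, title→title2](Actor) (natural join on mid): {(17, 27, Vega, 27, Vega), (17, 27, Vega, 28, Zephyr), (17, 27, Vega, 34, Vega), (17, 28, Zephyr, 27, Vega), (17, 28, Zephyr, 28, Zephyr), (17, 28, Zephyr, 34, Vega), (17, 34, Vega, 27, Vega), (17, 34, Vega, 28, Zephyr), (17, 34, Vega, 34, Vega), (29, 15, Omega, 15, Omega), (29, 15, Omega, 17, Orion), (29, 17, Orion, 15, Omega), (29, 17, Orion, 17, Orion), (5, 12, Orion, 12, Orion), (5, 12, Orion, 29, Orion), (5, 12, Orion, 36, Argo), (5, 12, Orion, 9, Orion), (5, 29, Orion, 12, Orion), (5, 29, Orion, 29, Orion), (5, 29, Orion, 36, Argo), (5, 29, Orion, 9, Orion), (5, 36, Argo, 12, Orion), (5, 36, Argo, 29, Orion), (5, 36, Argo, 36, Argo), (5, 36, Argo, 9, Orion), (5, 9, Orion, 12, Orion), (5, 9, Orion, 29, Orion), (5, 9, Orion, 36, Argo), (5, 9, Orion, 9, Orion)}
Apply σ_{title ≠ title2}; surviving tuples: {(17, 27, Vega, 28, Zephyr), (17, 28, Zephyr, 27, Vega), (17, 28, Zephyr, 34, Vega), (17, 34, Vega, 28, Zephyr), (29, 15, Omega, 17, Orion), (29, 17, Orion, 15, Omega), (5, 12, Orion, 36, Argo), (5, 29, Orion, 36, Argo), (5, 36, Argo, 12, Orion), (5, 36, Argo, 29, Orion), (5, 36, Argo, 9, Orion), (5, 9, Orion, 36, Argo)}
π_{title2, title} gives {(Argo, Orion), (Omega, Orion), (Orion, Argo), (Orion, Omega), (Vega, Zephyr), (Zephyr, Vega)} (6 duplicate(s) eliminated).

{(Argo, Orion), (Omega, Orion), (Orion, Argo), (Orion, Omega), (Vega, Zephyr), (Zephyr, Vega)}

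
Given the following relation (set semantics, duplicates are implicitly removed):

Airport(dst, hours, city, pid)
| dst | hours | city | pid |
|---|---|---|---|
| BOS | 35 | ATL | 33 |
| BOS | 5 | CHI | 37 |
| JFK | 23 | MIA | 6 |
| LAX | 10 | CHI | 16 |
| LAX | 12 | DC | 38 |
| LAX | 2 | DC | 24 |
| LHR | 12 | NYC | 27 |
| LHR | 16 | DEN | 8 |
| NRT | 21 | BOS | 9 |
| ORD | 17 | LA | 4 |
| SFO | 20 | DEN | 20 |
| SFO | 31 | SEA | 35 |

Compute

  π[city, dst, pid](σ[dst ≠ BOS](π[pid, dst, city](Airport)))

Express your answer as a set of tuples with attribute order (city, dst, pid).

{(BOS, NRT, 9), (CHI, LAX, 16), (DC, LAX, 24), (DC, LAX, 38), (DEN, LHR, 8), (DEN, SFO, 20), (LA, ORD, 4), (MIA, JFK, 6), (NYC, LHR, 27), (SEA, SFO, 35)}

Projecting to pid, dst, city: {(16, LAX, CHI), (20, SFO, DEN), (24, LAX, DC), (27, LHR, NYC), (33, BOS, ATL), (35, SFO, SEA), (37, BOS, CHI), (38, LAX, DC), (4, ORD, LA), (6, JFK, MIA), (8, LHR, DEN), (9, NRT, BOS)}
Apply σ_{dst ≠ BOS}; surviving tuples: {(16, LAX, CHI), (20, SFO, DEN), (24, LAX, DC), (27, LHR, NYC), (35, SFO, SEA), (38, LAX, DC), (4, ORD, LA), (6, JFK, MIA), (8, LHR, DEN), (9, NRT, BOS)}
Projecting to city, dst, pid: {(BOS, NRT, 9), (CHI, LAX, 16), (DC, LAX, 24), (DC, LAX, 38), (DEN, LHR, 8), (DEN, SFO, 20), (LA, ORD, 4), (MIA, JFK, 6), (NYC, LHR, 27), (SEA, SFO, 35)}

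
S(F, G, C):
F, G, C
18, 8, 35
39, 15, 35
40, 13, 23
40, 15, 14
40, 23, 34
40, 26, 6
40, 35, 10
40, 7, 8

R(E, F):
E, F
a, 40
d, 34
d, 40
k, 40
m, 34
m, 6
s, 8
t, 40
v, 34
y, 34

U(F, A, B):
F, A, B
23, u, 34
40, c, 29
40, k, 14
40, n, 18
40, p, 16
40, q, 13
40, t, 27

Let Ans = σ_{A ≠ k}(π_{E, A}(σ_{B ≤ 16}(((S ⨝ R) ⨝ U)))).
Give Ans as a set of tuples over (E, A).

{(a, p), (a, q), (d, p), (d, q), (k, p), (k, q), (t, p), (t, q)}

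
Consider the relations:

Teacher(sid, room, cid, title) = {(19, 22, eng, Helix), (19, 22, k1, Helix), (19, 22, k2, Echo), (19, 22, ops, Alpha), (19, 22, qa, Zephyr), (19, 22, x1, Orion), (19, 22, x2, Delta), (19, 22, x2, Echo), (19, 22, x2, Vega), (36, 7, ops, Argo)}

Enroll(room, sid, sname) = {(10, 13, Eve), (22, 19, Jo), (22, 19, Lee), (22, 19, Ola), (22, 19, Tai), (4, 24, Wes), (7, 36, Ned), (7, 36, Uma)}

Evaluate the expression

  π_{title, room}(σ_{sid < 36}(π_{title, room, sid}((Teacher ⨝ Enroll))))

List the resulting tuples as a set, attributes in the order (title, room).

Joining Teacher and Enroll on sid, room yields {(19, 22, eng, Helix, Jo), (19, 22, eng, Helix, Lee), (19, 22, eng, Helix, Ola), (19, 22, eng, Helix, Tai), (19, 22, k1, Helix, Jo), (19, 22, k1, Helix, Lee), (19, 22, k1, Helix, Ola), (19, 22, k1, Helix, Tai), (19, 22, k2, Echo, Jo), (19, 22, k2, Echo, Lee), (19, 22, k2, Echo, Ola), (19, 22, k2, Echo, Tai), (19, 22, ops, Alpha, Jo), (19, 22, ops, Alpha, Lee), (19, 22, ops, Alpha, Ola), (19, 22, ops, Alpha, Tai), (19, 22, qa, Zephyr, Jo), (19, 22, qa, Zephyr, Lee), (19, 22, qa, Zephyr, Ola), (19, 22, qa, Zephyr, Tai), (19, 22, x1, Orion, Jo), (19, 22, x1, Orion, Lee), (19, 22, x1, Orion, Ola), (19, 22, x1, Orion, Tai), (19, 22, x2, Delta, Jo), (19, 22, x2, Delta, Lee), (19, 22, x2, Delta, Ola), (19, 22, x2, Delta, Tai), (19, 22, x2, Echo, Jo), (19, 22, x2, Echo, Lee), (19, 22, x2, Echo, Ola), (19, 22, x2, Echo, Tai), (19, 22, x2, Vega, Jo), (19, 22, x2, Vega, Lee), (19, 22, x2, Vega, Ola), (19, 22, x2, Vega, Tai), (36, 7, ops, Argo, Ned), (36, 7, ops, Argo, Uma)}.
Keep only column(s) title, room, sid (30 duplicate(s) eliminated): {(Alpha, 22, 19), (Argo, 7, 36), (Delta, 22, 19), (Echo, 22, 19), (Helix, 22, 19), (Orion, 22, 19), (Vega, 22, 19), (Zephyr, 22, 19)}
σ[sid < 36]: keep tuples satisfying sid < 36 → {(Alpha, 22, 19), (Delta, 22, 19), (Echo, 22, 19), (Helix, 22, 19), (Orion, 22, 19), (Vega, 22, 19), (Zephyr, 22, 19)}
Keep only column(s) title, room: {(Alpha, 22), (Delta, 22), (Echo, 22), (Helix, 22), (Orion, 22), (Vega, 22), (Zephyr, 22)}

{(Alpha, 22), (Delta, 22), (Echo, 22), (Helix, 22), (Orion, 22), (Vega, 22), (Zephyr, 22)}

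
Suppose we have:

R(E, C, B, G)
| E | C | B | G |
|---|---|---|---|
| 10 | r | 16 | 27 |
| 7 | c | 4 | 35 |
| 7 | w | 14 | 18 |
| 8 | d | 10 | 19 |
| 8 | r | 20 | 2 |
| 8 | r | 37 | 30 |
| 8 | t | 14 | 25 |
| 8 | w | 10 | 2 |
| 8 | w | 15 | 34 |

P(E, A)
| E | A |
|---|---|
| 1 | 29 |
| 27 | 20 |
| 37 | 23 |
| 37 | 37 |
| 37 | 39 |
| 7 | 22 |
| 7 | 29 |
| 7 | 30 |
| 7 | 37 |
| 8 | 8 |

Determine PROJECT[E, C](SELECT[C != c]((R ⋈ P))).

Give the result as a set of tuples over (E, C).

Natural join on E: {(7, c, 4, 35, 22), (7, c, 4, 35, 29), (7, c, 4, 35, 30), (7, c, 4, 35, 37), (7, w, 14, 18, 22), (7, w, 14, 18, 29), (7, w, 14, 18, 30), (7, w, 14, 18, 37), (8, d, 10, 19, 8), (8, r, 20, 2, 8), (8, r, 37, 30, 8), (8, t, 14, 25, 8), (8, w, 10, 2, 8), (8, w, 15, 34, 8)}
σ[C != c]: keep tuples satisfying C != c → {(7, w, 14, 18, 22), (7, w, 14, 18, 29), (7, w, 14, 18, 30), (7, w, 14, 18, 37), (8, d, 10, 19, 8), (8, r, 20, 2, 8), (8, r, 37, 30, 8), (8, t, 14, 25, 8), (8, w, 10, 2, 8), (8, w, 15, 34, 8)}
π_{E, C} gives {(7, w), (8, d), (8, r), (8, t), (8, w)} (5 duplicate(s) eliminated).

{(7, w), (8, d), (8, r), (8, t), (8, w)}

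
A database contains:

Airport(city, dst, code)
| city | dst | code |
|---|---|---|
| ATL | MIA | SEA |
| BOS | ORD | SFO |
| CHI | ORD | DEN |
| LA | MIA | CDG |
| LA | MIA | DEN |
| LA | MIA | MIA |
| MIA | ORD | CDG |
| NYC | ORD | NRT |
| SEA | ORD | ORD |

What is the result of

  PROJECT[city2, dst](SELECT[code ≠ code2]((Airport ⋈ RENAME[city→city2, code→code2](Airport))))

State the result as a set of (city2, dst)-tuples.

ρ[city→city2, code→code2]: schema becomes (city2, dst, code2); tuples unchanged.
Joining Airport and RENAME[city→city2, code→code2](Airport) on dst yields {(ATL, MIA, SEA, ATL, SEA), (ATL, MIA, SEA, LA, CDG), (ATL, MIA, SEA, LA, DEN), (ATL, MIA, SEA, LA, MIA), (BOS, ORD, SFO, BOS, SFO), (BOS, ORD, SFO, CHI, DEN), (BOS, ORD, SFO, MIA, CDG), (BOS, ORD, SFO, NYC, NRT), (BOS, ORD, SFO, SEA, ORD), (CHI, ORD, DEN, BOS, SFO), (CHI, ORD, DEN, CHI, DEN), (CHI, ORD, DEN, MIA, CDG), (CHI, ORD, DEN, NYC, NRT), (CHI, ORD, DEN, SEA, ORD), (LA, MIA, CDG, ATL, SEA), (LA, MIA, CDG, LA, CDG), (LA, MIA, CDG, LA, DEN), (LA, MIA, CDG, LA, MIA), (LA, MIA, DEN, ATL, SEA), (LA, MIA, DEN, LA, CDG), (LA, MIA, DEN, LA, DEN), (LA, MIA, DEN, LA, MIA), (LA, MIA, MIA, ATL, SEA), (LA, MIA, MIA, LA, CDG), (LA, MIA, MIA, LA, DEN), (LA, MIA, MIA, LA, MIA), (MIA, ORD, CDG, BOS, SFO), (MIA, ORD, CDG, CHI, DEN), (MIA, ORD, CDG, MIA, CDG), (MIA, ORD, CDG, NYC, NRT), (MIA, ORD, CDG, SEA, ORD), (NYC, ORD, NRT, BOS, SFO), (NYC, ORD, NRT, CHI, DEN), (NYC, ORD, NRT, MIA, CDG), (NYC, ORD, NRT, NYC, NRT), (NYC, ORD, NRT, SEA, ORD), (SEA, ORD, ORD, BOS, SFO), (SEA, ORD, ORD, CHI, DEN), (SEA, ORD, ORD, MIA, CDG), (SEA, ORD, ORD, NYC, NRT), (SEA, ORD, ORD, SEA, ORD)}.
Apply σ_{code ≠ code2}; surviving tuples: {(ATL, MIA, SEA, LA, CDG), (ATL, MIA, SEA, LA, DEN), (ATL, MIA, SEA, LA, MIA), (BOS, ORD, SFO, CHI, DEN), (BOS, ORD, SFO, MIA, CDG), (BOS, ORD, SFO, NYC, NRT), (BOS, ORD, SFO, SEA, ORD), (CHI, ORD, DEN, BOS, SFO), (CHI, ORD, DEN, MIA, CDG), (CHI, ORD, DEN, NYC, NRT), (CHI, ORD, DEN, SEA, ORD), (LA, MIA, CDG, ATL, SEA), (LA, MIA, CDG, LA, DEN), (LA, MIA, CDG, LA, MIA), (LA, MIA, DEN, ATL, SEA), (LA, MIA, DEN, LA, CDG), (LA, MIA, DEN, LA, MIA), (LA, MIA, MIA, ATL, SEA), (LA, MIA, MIA, LA, CDG), (LA, MIA, MIA, LA, DEN), (MIA, ORD, CDG, BOS, SFO), (MIA, ORD, CDG, CHI, DEN), (MIA, ORD, CDG, NYC, NRT), (MIA, ORD, CDG, SEA, ORD), (NYC, ORD, NRT, BOS, SFO), (NYC, ORD, NRT, CHI, DEN), (NYC, ORD, NRT, MIA, CDG), (NYC, ORD, NRT, SEA, ORD), (SEA, ORD, ORD, BOS, SFO), (SEA, ORD, ORD, CHI, DEN), (SEA, ORD, ORD, MIA, CDG), (SEA, ORD, ORD, NYC, NRT)}
Projecting to city2, dst (25 duplicate(s) eliminated): {(ATL, MIA), (BOS, ORD), (CHI, ORD), (LA, MIA), (MIA, ORD), (NYC, ORD), (SEA, ORD)}

{(ATL, MIA), (BOS, ORD), (CHI, ORD), (LA, MIA), (MIA, ORD), (NYC, ORD), (SEA, ORD)}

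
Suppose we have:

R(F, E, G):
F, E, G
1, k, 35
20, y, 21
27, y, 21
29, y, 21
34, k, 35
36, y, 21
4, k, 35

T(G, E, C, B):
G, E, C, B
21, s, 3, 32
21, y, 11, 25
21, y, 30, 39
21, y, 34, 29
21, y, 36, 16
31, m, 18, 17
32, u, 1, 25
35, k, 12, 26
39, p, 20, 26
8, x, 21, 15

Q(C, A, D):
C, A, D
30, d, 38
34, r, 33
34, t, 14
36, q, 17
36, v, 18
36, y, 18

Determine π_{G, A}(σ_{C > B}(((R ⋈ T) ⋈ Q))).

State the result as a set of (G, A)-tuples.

R ⋈ T (natural join on E, G): {(1, k, 35, 12, 26), (20, y, 21, 11, 25), (20, y, 21, 30, 39), (20, y, 21, 34, 29), (20, y, 21, 36, 16), (27, y, 21, 11, 25), (27, y, 21, 30, 39), (27, y, 21, 34, 29), (27, y, 21, 36, 16), (29, y, 21, 11, 25), (29, y, 21, 30, 39), (29, y, 21, 34, 29), (29, y, 21, 36, 16), (34, k, 35, 12, 26), (36, y, 21, 11, 25), (36, y, 21, 30, 39), (36, y, 21, 34, 29), (36, y, 21, 36, 16), (4, k, 35, 12, 26)}
(R ⋈ T) ⋈ Q (natural join on C): {(20, y, 21, 30, 39, d, 38), (20, y, 21, 34, 29, r, 33), (20, y, 21, 34, 29, t, 14), (20, y, 21, 36, 16, q, 17), (20, y, 21, 36, 16, v, 18), (20, y, 21, 36, 16, y, 18), (27, y, 21, 30, 39, d, 38), (27, y, 21, 34, 29, r, 33), (27, y, 21, 34, 29, t, 14), (27, y, 21, 36, 16, q, 17), (27, y, 21, 36, 16, v, 18), (27, y, 21, 36, 16, y, 18), (29, y, 21, 30, 39, d, 38), (29, y, 21, 34, 29, r, 33), (29, y, 21, 34, 29, t, 14), (29, y, 21, 36, 16, q, 17), (29, y, 21, 36, 16, v, 18), (29, y, 21, 36, 16, y, 18), (36, y, 21, 30, 39, d, 38), (36, y, 21, 34, 29, r, 33), (36, y, 21, 34, 29, t, 14), (36, y, 21, 36, 16, q, 17), (36, y, 21, 36, 16, v, 18), (36, y, 21, 36, 16, y, 18)}
Filtering on C > B leaves {(20, y, 21, 34, 29, r, 33), (20, y, 21, 34, 29, t, 14), (20, y, 21, 36, 16, q, 17), (20, y, 21, 36, 16, v, 18), (20, y, 21, 36, 16, y, 18), (27, y, 21, 34, 29, r, 33), (27, y, 21, 34, 29, t, 14), (27, y, 21, 36, 16, q, 17), (27, y, 21, 36, 16, v, 18), (27, y, 21, 36, 16, y, 18), (29, y, 21, 34, 29, r, 33), (29, y, 21, 34, 29, t, 14), (29, y, 21, 36, 16, q, 17), (29, y, 21, 36, 16, v, 18), (29, y, 21, 36, 16, y, 18), (36, y, 21, 34, 29, r, 33), (36, y, 21, 34, 29, t, 14), (36, y, 21, 36, 16, q, 17), (36, y, 21, 36, 16, v, 18), (36, y, 21, 36, 16, y, 18)}.
Keep only column(s) G, A (15 duplicate(s) eliminated): {(21, q), (21, r), (21, t), (21, v), (21, y)}

{(21, q), (21, r), (21, t), (21, v), (21, y)}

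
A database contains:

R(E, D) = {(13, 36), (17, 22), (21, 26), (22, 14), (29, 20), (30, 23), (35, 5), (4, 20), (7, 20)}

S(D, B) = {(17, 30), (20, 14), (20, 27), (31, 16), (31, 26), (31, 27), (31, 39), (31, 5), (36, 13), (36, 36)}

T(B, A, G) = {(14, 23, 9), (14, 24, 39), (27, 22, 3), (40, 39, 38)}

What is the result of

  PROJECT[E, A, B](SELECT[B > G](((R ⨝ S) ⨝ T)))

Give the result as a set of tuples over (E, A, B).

Natural join on D: {(13, 36, 13), (13, 36, 36), (29, 20, 14), (29, 20, 27), (4, 20, 14), (4, 20, 27), (7, 20, 14), (7, 20, 27)}
Natural join on B: {(29, 20, 14, 23, 9), (29, 20, 14, 24, 39), (29, 20, 27, 22, 3), (4, 20, 14, 23, 9), (4, 20, 14, 24, 39), (4, 20, 27, 22, 3), (7, 20, 14, 23, 9), (7, 20, 14, 24, 39), (7, 20, 27, 22, 3)}
Selection B > G: {(29, 20, 14, 23, 9), (29, 20, 27, 22, 3), (4, 20, 14, 23, 9), (4, 20, 27, 22, 3), (7, 20, 14, 23, 9), (7, 20, 27, 22, 3)}
π[E, A, B]: project onto (E, A, B) → {(29, 22, 27), (29, 23, 14), (4, 22, 27), (4, 23, 14), (7, 22, 27), (7, 23, 14)}

{(29, 22, 27), (29, 23, 14), (4, 22, 27), (4, 23, 14), (7, 22, 27), (7, 23, 14)}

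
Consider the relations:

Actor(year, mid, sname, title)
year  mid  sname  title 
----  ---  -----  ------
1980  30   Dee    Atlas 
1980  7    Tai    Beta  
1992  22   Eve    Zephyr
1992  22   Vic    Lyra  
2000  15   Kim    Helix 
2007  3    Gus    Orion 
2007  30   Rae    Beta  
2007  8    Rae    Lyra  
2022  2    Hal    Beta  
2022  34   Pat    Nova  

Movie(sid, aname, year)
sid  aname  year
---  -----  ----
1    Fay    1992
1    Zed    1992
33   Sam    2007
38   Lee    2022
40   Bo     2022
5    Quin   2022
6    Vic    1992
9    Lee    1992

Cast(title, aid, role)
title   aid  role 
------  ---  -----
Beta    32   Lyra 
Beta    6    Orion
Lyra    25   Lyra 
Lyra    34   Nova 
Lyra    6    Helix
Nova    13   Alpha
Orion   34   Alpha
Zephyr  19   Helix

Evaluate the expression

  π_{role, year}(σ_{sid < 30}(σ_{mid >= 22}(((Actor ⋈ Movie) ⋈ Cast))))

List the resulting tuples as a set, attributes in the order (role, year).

{(Alpha, 2022), (Helix, 1992), (Lyra, 1992), (Nova, 1992)}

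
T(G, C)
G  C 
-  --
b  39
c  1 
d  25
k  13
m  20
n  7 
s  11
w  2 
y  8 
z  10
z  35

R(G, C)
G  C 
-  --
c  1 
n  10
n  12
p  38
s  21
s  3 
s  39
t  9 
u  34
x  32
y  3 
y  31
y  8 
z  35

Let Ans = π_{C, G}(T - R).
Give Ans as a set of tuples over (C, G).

{(10, z), (11, s), (13, k), (2, w), (20, m), (25, d), (39, b), (7, n)}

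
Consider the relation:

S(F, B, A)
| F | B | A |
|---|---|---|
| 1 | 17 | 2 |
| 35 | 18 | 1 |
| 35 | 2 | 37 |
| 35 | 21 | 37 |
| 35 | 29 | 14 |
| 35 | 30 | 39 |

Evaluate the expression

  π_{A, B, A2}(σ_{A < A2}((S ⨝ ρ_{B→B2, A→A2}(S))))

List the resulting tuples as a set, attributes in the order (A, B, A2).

{(1, 18, 14), (1, 18, 37), (1, 18, 39), (14, 29, 37), (14, 29, 39), (37, 2, 39), (37, 21, 39)}

ρ[B→B2, A→A2]: schema becomes (F, B2, A2); tuples unchanged.
S ⋈ ρ_{B→B2, A→A2}(S) (natural join on F): {(1, 17, 2, 17, 2), (35, 18, 1, 18, 1), (35, 18, 1, 2, 37), (35, 18, 1, 21, 37), (35, 18, 1, 29, 14), (35, 18, 1, 30, 39), (35, 2, 37, 18, 1), (35, 2, 37, 2, 37), (35, 2, 37, 21, 37), (35, 2, 37, 29, 14), (35, 2, 37, 30, 39), (35, 21, 37, 18, 1), (35, 21, 37, 2, 37), (35, 21, 37, 21, 37), (35, 21, 37, 29, 14), (35, 21, 37, 30, 39), (35, 29, 14, 18, 1), (35, 29, 14, 2, 37), (35, 29, 14, 21, 37), (35, 29, 14, 29, 14), (35, 29, 14, 30, 39), (35, 30, 39, 18, 1), (35, 30, 39, 2, 37), (35, 30, 39, 21, 37), (35, 30, 39, 29, 14), (35, 30, 39, 30, 39)}
Filtering on A < A2 leaves {(35, 18, 1, 2, 37), (35, 18, 1, 21, 37), (35, 18, 1, 29, 14), (35, 18, 1, 30, 39), (35, 2, 37, 30, 39), (35, 21, 37, 30, 39), (35, 29, 14, 2, 37), (35, 29, 14, 21, 37), (35, 29, 14, 30, 39)}.
π_{A, B, A2} gives {(1, 18, 14), (1, 18, 37), (1, 18, 39), (14, 29, 37), (14, 29, 39), (37, 2, 39), (37, 21, 39)} (2 duplicate(s) eliminated).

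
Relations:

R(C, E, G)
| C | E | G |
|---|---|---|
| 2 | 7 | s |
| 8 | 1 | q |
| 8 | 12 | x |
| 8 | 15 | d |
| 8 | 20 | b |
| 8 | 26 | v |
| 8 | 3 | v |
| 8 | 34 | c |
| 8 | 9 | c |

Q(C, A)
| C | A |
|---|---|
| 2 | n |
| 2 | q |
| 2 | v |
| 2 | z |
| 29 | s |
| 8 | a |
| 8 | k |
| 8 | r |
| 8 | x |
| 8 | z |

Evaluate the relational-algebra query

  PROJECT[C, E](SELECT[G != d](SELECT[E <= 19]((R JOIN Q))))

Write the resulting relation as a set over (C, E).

Natural join on C: {(2, 7, s, n), (2, 7, s, q), (2, 7, s, v), (2, 7, s, z), (8, 1, q, a), (8, 1, q, k), (8, 1, q, r), (8, 1, q, x), (8, 1, q, z), (8, 12, x, a), (8, 12, x, k), (8, 12, x, r), (8, 12, x, x), (8, 12, x, z), (8, 15, d, a), (8, 15, d, k), (8, 15, d, r), (8, 15, d, x), (8, 15, d, z), (8, 20, b, a), (8, 20, b, k), (8, 20, b, r), (8, 20, b, x), (8, 20, b, z), (8, 26, v, a), (8, 26, v, k), (8, 26, v, r), (8, 26, v, x), (8, 26, v, z), (8, 3, v, a), (8, 3, v, k), (8, 3, v, r), (8, 3, v, x), (8, 3, v, z), (8, 34, c, a), (8, 34, c, k), (8, 34, c, r), (8, 34, c, x), (8, 34, c, z), (8, 9, c, a), (8, 9, c, k), (8, 9, c, r), (8, 9, c, x), (8, 9, c, z)}
Filtering on E <= 19 leaves {(2, 7, s, n), (2, 7, s, q), (2, 7, s, v), (2, 7, s, z), (8, 1, q, a), (8, 1, q, k), (8, 1, q, r), (8, 1, q, x), (8, 1, q, z), (8, 12, x, a), (8, 12, x, k), (8, 12, x, r), (8, 12, x, x), (8, 12, x, z), (8, 15, d, a), (8, 15, d, k), (8, 15, d, r), (8, 15, d, x), (8, 15, d, z), (8, 3, v, a), (8, 3, v, k), (8, 3, v, r), (8, 3, v, x), (8, 3, v, z), (8, 9, c, a), (8, 9, c, k), (8, 9, c, r), (8, 9, c, x), (8, 9, c, z)}.
Filtering on G != d leaves {(2, 7, s, n), (2, 7, s, q), (2, 7, s, v), (2, 7, s, z), (8, 1, q, a), (8, 1, q, k), (8, 1, q, r), (8, 1, q, x), (8, 1, q, z), (8, 12, x, a), (8, 12, x, k), (8, 12, x, r), (8, 12, x, x), (8, 12, x, z), (8, 3, v, a), (8, 3, v, k), (8, 3, v, r), (8, 3, v, x), (8, 3, v, z), (8, 9, c, a), (8, 9, c, k), (8, 9, c, r), (8, 9, c, x), (8, 9, c, z)}.
Keep only column(s) C, E (19 duplicate(s) eliminated): {(2, 7), (8, 1), (8, 12), (8, 3), (8, 9)}

{(2, 7), (8, 1), (8, 12), (8, 3), (8, 9)}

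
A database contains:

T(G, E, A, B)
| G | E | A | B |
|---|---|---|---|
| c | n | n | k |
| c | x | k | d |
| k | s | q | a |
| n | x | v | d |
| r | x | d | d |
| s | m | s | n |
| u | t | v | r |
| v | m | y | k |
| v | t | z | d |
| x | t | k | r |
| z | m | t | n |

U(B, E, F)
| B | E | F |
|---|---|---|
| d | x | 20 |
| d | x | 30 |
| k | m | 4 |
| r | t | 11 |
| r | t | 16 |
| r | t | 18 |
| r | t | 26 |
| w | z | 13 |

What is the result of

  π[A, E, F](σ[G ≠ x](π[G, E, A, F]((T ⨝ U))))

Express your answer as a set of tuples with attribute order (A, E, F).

Natural join on E, B: {(c, x, k, d, 20), (c, x, k, d, 30), (n, x, v, d, 20), (n, x, v, d, 30), (r, x, d, d, 20), (r, x, d, d, 30), (u, t, v, r, 11), (u, t, v, r, 16), (u, t, v, r, 18), (u, t, v, r, 26), (v, m, y, k, 4), (x, t, k, r, 11), (x, t, k, r, 16), (x, t, k, r, 18), (x, t, k, r, 26)}
π_{G, E, A, F} gives {(c, x, k, 20), (c, x, k, 30), (n, x, v, 20), (n, x, v, 30), (r, x, d, 20), (r, x, d, 30), (u, t, v, 11), (u, t, v, 16), (u, t, v, 18), (u, t, v, 26), (v, m, y, 4), (x, t, k, 11), (x, t, k, 16), (x, t, k, 18), (x, t, k, 26)}.
Selection G ≠ x: {(c, x, k, 20), (c, x, k, 30), (n, x, v, 20), (n, x, v, 30), (r, x, d, 20), (r, x, d, 30), (u, t, v, 11), (u, t, v, 16), (u, t, v, 18), (u, t, v, 26), (v, m, y, 4)}
π_{A, E, F} gives {(d, x, 20), (d, x, 30), (k, x, 20), (k, x, 30), (v, t, 11), (v, t, 16), (v, t, 18), (v, t, 26), (v, x, 20), (v, x, 30), (y, m, 4)}.

{(d, x, 20), (d, x, 30), (k, x, 20), (k, x, 30), (v, t, 11), (v, t, 16), (v, t, 18), (v, t, 26), (v, x, 20), (v, x, 30), (y, m, 4)}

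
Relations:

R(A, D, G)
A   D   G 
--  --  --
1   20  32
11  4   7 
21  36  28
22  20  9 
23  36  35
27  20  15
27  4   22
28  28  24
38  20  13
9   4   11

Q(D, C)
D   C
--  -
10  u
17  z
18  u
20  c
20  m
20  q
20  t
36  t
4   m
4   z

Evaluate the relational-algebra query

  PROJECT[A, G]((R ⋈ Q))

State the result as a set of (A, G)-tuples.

Joining R and Q on D yields {(1, 20, 32, c), (1, 20, 32, m), (1, 20, 32, q), (1, 20, 32, t), (11, 4, 7, m), (11, 4, 7, z), (21, 36, 28, t), (22, 20, 9, c), (22, 20, 9, m), (22, 20, 9, q), (22, 20, 9, t), (23, 36, 35, t), (27, 20, 15, c), (27, 20, 15, m), (27, 20, 15, q), (27, 20, 15, t), (27, 4, 22, m), (27, 4, 22, z), (38, 20, 13, c), (38, 20, 13, m), (38, 20, 13, q), (38, 20, 13, t), (9, 4, 11, m), (9, 4, 11, z)}.
π_{A, G} gives {(1, 32), (11, 7), (21, 28), (22, 9), (23, 35), (27, 15), (27, 22), (38, 13), (9, 11)} (15 duplicate(s) eliminated).

{(1, 32), (11, 7), (21, 28), (22, 9), (23, 35), (27, 15), (27, 22), (38, 13), (9, 11)}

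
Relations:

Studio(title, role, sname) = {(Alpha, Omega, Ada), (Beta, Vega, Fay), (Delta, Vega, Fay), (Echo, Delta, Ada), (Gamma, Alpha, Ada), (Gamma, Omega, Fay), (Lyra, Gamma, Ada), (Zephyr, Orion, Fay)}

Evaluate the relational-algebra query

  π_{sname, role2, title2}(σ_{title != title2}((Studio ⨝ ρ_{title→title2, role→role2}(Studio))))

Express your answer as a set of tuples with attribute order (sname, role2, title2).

ρ[title→title2, role→role2]: schema becomes (title2, role2, sname); tuples unchanged.
Natural join on sname: {(Alpha, Omega, Ada, Alpha, Omega), (Alpha, Omega, Ada, Echo, Delta), (Alpha, Omega, Ada, Gamma, Alpha), (Alpha, Omega, Ada, Lyra, Gamma), (Beta, Vega, Fay, Beta, Vega), (Beta, Vega, Fay, Delta, Vega), (Beta, Vega, Fay, Gamma, Omega), (Beta, Vega, Fay, Zephyr, Orion), (Delta, Vega, Fay, Beta, Vega), (Delta, Vega, Fay, Delta, Vega), (Delta, Vega, Fay, Gamma, Omega), (Delta, Vega, Fay, Zephyr, Orion), (Echo, Delta, Ada, Alpha, Omega), (Echo, Delta, Ada, Echo, Delta), (Echo, Delta, Ada, Gamma, Alpha), (Echo, Delta, Ada, Lyra, Gamma), (Gamma, Alpha, Ada, Alpha, Omega), (Gamma, Alpha, Ada, Echo, Delta), (Gamma, Alpha, Ada, Gamma, Alpha), (Gamma, Alpha, Ada, Lyra, Gamma), (Gamma, Omega, Fay, Beta, Vega), (Gamma, Omega, Fay, Delta, Vega), (Gamma, Omega, Fay, Gamma, Omega), (Gamma, Omega, Fay, Zephyr, Orion), (Lyra, Gamma, Ada, Alpha, Omega), (Lyra, Gamma, Ada, Echo, Delta), (Lyra, Gamma, Ada, Gamma, Alpha), (Lyra, Gamma, Ada, Lyra, Gamma), (Zephyr, Orion, Fay, Beta, Vega), (Zephyr, Orion, Fay, Delta, Vega), (Zephyr, Orion, Fay, Gamma, Omega), (Zephyr, Orion, Fay, Zephyr, Orion)}
Filtering on title != title2 leaves {(Alpha, Omega, Ada, Echo, Delta), (Alpha, Omega, Ada, Gamma, Alpha), (Alpha, Omega, Ada, Lyra, Gamma), (Beta, Vega, Fay, Delta, Vega), (Beta, Vega, Fay, Gamma, Omega), (Beta, Vega, Fay, Zephyr, Orion), (Delta, Vega, Fay, Beta, Vega), (Delta, Vega, Fay, Gamma, Omega), (Delta, Vega, Fay, Zephyr, Orion), (Echo, Delta, Ada, Alpha, Omega), (Echo, Delta, Ada, Gamma, Alpha), (Echo, Delta, Ada, Lyra, Gamma), (Gamma, Alpha, Ada, Alpha, Omega), (Gamma, Alpha, Ada, Echo, Delta), (Gamma, Alpha, Ada, Lyra, Gamma), (Gamma, Omega, Fay, Beta, Vega), (Gamma, Omega, Fay, Delta, Vega), (Gamma, Omega, Fay, Zephyr, Orion), (Lyra, Gamma, Ada, Alpha, Omega), (Lyra, Gamma, Ada, Echo, Delta), (Lyra, Gamma, Ada, Gamma, Alpha), (Zephyr, Orion, Fay, Beta, Vega), (Zephyr, Orion, Fay, Delta, Vega), (Zephyr, Orion, Fay, Gamma, Omega)}.
Projecting to sname, role2, title2 (16 duplicate(s) eliminated): {(Ada, Alpha, Gamma), (Ada, Delta, Echo), (Ada, Gamma, Lyra), (Ada, Omega, Alpha), (Fay, Omega, Gamma), (Fay, Orion, Zephyr), (Fay, Vega, Beta), (Fay, Vega, Delta)}

{(Ada, Alpha, Gamma), (Ada, Delta, Echo), (Ada, Gamma, Lyra), (Ada, Omega, Alpha), (Fay, Omega, Gamma), (Fay, Orion, Zephyr), (Fay, Vega, Beta), (Fay, Vega, Delta)}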